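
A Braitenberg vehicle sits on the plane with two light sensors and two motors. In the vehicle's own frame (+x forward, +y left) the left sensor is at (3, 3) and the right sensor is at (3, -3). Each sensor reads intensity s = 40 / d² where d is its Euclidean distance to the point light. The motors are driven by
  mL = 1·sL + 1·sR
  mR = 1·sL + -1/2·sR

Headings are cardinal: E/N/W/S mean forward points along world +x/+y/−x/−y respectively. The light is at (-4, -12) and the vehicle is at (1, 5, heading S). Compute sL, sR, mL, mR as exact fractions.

2/13 1/5 23/65 7/130

left sensor world pos  = (4, 2); dL² = 260
right sensor world pos = (-2, 2); dR² = 200
sL = 40/260 = 2/13
sR = 40/200 = 1/5
mL = 1·sL + 1·sR = 23/65
mR = 1·sL + -1/2·sR = 7/130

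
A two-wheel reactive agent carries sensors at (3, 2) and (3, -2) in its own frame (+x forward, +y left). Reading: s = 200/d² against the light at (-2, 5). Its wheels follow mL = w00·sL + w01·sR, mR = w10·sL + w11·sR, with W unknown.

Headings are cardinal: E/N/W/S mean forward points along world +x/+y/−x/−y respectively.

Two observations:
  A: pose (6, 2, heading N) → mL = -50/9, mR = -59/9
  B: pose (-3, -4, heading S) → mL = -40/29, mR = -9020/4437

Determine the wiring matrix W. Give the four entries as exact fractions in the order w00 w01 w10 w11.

-1 0 -1 -1/2

obs A: pose=(6,2,N) → sL=50/9, sR=2, mL=-50/9, mR=-59/9
obs B: pose=(-3,-4,S) → sL=40/29, sR=200/153, mL=-40/29, mR=-9020/4437
sensor matrix S = [[50/9, 2], [40/29, 200/153]]; det S = 179840/39933
solve [mL_A; mL_B] = S·[w00; w01] and [mR_A; mR_B] = S·[w10; w11]:
  w00 = -1, w01 = 0, w10 = -1, w11 = -1/2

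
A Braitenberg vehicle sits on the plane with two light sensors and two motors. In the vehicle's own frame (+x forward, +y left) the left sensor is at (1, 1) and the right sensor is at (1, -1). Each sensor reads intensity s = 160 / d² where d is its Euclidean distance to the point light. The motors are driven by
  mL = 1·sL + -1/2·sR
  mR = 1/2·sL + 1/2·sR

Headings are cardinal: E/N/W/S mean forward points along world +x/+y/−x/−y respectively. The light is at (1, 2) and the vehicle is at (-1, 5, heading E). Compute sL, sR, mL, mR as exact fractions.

left sensor world pos  = (0, 6); dL² = 17
right sensor world pos = (0, 4); dR² = 5
sL = 160/17 = 160/17
sR = 160/5 = 32
mL = 1·sL + -1/2·sR = -112/17
mR = 1/2·sL + 1/2·sR = 352/17

160/17 32 -112/17 352/17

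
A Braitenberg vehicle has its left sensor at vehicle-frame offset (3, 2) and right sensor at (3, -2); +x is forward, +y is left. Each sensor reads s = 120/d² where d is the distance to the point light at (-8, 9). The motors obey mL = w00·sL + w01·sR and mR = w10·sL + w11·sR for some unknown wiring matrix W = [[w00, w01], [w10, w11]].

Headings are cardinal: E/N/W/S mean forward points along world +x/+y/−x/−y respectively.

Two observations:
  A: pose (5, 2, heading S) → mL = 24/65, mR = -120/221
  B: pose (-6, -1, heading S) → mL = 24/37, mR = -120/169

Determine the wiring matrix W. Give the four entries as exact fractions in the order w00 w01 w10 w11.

1 0 0 -1

obs A: pose=(5,2,S) → sL=24/65, sR=120/221, mL=24/65, mR=-120/221
obs B: pose=(-6,-1,S) → sL=24/37, sR=120/169, mL=24/37, mR=-120/169
sensor matrix S = [[24/65, 120/221], [24/37, 120/169]]; det S = -124416/1381913
solve [mL_A; mL_B] = S·[w00; w01] and [mR_A; mR_B] = S·[w10; w11]:
  w00 = 1, w01 = 0, w10 = 0, w11 = -1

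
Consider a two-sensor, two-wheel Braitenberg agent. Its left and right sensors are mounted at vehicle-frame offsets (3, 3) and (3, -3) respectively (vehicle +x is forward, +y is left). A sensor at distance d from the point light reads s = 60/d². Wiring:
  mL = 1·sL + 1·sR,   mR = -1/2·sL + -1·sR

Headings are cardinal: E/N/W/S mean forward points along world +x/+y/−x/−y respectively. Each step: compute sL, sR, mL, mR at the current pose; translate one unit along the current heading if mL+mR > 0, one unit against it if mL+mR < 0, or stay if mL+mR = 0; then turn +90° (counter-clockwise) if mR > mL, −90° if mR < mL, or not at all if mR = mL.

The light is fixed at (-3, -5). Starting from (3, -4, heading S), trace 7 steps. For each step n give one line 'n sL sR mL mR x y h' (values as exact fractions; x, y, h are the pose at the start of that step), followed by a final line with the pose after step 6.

0 12/17 60/13 1176/221 -1098/221 3 -4 S
1 10/3 10/3 20/3 -5 3 -5 W
2 60/13 60/73 5160/949 -2970/949 2 -5 N
3 3/4 15/17 111/68 -171/136 2 -4 E
4 12/17 60/13 1176/221 -1098/221 3 -4 S
5 10/3 10/3 20/3 -5 3 -5 W
6 60/13 60/73 5160/949 -2970/949 2 -5 N
final 2 -4 E

n=0: pose=(3,-4,S); sL=12/17, sR=60/13; mL=1176/221, mR=-1098/221; mL+mR=6/17 → advance +1; mR−mL=-2274/221 → turn -1·90°
n=1: pose=(3,-5,W); sL=10/3, sR=10/3; mL=20/3, mR=-5; mL+mR=5/3 → advance +1; mR−mL=-35/3 → turn -1·90°
n=2: pose=(2,-5,N); sL=60/13, sR=60/73; mL=5160/949, mR=-2970/949; mL+mR=30/13 → advance +1; mR−mL=-8130/949 → turn -1·90°
n=3: pose=(2,-4,E); sL=3/4, sR=15/17; mL=111/68, mR=-171/136; mL+mR=3/8 → advance +1; mR−mL=-393/136 → turn -1·90°
n=4: pose=(3,-4,S); sL=12/17, sR=60/13; mL=1176/221, mR=-1098/221; mL+mR=6/17 → advance +1; mR−mL=-2274/221 → turn -1·90°
n=5: pose=(3,-5,W); sL=10/3, sR=10/3; mL=20/3, mR=-5; mL+mR=5/3 → advance +1; mR−mL=-35/3 → turn -1·90°
n=6: pose=(2,-5,N); sL=60/13, sR=60/73; mL=5160/949, mR=-2970/949; mL+mR=30/13 → advance +1; mR−mL=-8130/949 → turn -1·90°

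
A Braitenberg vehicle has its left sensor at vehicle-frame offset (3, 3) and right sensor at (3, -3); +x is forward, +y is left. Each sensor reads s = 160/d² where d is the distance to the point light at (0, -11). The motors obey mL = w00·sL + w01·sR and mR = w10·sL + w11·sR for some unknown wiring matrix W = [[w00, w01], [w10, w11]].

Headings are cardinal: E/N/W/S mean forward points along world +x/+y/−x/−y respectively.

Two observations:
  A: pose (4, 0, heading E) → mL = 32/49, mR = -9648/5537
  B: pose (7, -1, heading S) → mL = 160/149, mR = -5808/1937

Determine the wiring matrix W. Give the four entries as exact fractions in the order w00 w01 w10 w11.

obs A: pose=(4,0,E) → sL=32/49, sR=160/113, mL=32/49, mR=-9648/5537
obs B: pose=(7,-1,S) → sL=160/149, sR=32/13, mL=160/149, mR=-5808/1937
sensor matrix S = [[32/49, 160/113], [160/149, 32/13]]; det S = 933888/10725169
solve [mL_A; mL_B] = S·[w00; w01] and [mR_A; mR_B] = S·[w10; w11]:
  w00 = 1, w01 = 0, w10 = -1/2, w11 = -1

1 0 -1/2 -1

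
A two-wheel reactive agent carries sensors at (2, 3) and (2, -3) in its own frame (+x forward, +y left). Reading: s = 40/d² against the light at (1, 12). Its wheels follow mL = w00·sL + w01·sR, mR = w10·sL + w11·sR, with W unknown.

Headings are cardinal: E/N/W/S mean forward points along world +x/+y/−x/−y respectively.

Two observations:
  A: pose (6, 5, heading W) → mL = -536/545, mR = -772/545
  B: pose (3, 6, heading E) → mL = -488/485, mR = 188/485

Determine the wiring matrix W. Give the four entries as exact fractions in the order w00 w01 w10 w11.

-1/2 -1/2 1/2 -1

obs A: pose=(6,5,W) → sL=40/109, sR=8/5, mL=-536/545, mR=-772/545
obs B: pose=(3,6,E) → sL=8/5, sR=40/97, mL=-488/485, mR=188/485
sensor matrix S = [[40/109, 8/5], [8/5, 40/97]]; det S = -636672/264325
solve [mL_A; mL_B] = S·[w00; w01] and [mR_A; mR_B] = S·[w10; w11]:
  w00 = -1/2, w01 = -1/2, w10 = 1/2, w11 = -1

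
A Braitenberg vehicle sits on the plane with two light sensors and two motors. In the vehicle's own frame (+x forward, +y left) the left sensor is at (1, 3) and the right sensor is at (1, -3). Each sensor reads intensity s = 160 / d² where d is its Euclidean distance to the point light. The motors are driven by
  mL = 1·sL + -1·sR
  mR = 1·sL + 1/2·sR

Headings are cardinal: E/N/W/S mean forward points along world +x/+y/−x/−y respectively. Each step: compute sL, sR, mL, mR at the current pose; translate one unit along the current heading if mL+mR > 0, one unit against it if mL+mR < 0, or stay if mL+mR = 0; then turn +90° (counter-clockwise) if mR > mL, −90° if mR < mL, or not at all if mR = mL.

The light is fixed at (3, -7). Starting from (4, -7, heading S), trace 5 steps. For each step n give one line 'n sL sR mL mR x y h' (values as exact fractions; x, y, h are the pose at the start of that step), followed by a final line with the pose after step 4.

0 160/17 32 -384/17 432/17 4 -7 S
1 20 8 12 24 4 -8 E
2 160 32/5 768/5 816/5 5 -8 N
3 16 16 0 24 5 -7 W
4 160/17 32 -384/17 432/17 4 -7 S
final 4 -8 E

n=0: pose=(4,-7,S); sL=160/17, sR=32; mL=-384/17, mR=432/17; mL+mR=48/17 → advance +1; mR−mL=48 → turn +1·90°
n=1: pose=(4,-8,E); sL=20, sR=8; mL=12, mR=24; mL+mR=36 → advance +1; mR−mL=12 → turn +1·90°
n=2: pose=(5,-8,N); sL=160, sR=32/5; mL=768/5, mR=816/5; mL+mR=1584/5 → advance +1; mR−mL=48/5 → turn +1·90°
n=3: pose=(5,-7,W); sL=16, sR=16; mL=0, mR=24; mL+mR=24 → advance +1; mR−mL=24 → turn +1·90°
n=4: pose=(4,-7,S); sL=160/17, sR=32; mL=-384/17, mR=432/17; mL+mR=48/17 → advance +1; mR−mL=48 → turn +1·90°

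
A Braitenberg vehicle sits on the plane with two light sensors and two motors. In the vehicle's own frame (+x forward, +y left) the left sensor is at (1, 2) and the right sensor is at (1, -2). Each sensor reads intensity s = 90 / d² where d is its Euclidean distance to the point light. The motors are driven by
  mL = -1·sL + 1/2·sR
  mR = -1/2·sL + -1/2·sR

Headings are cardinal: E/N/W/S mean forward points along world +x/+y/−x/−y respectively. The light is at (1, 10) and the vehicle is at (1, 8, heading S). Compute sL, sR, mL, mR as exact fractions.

90/13 90/13 -45/13 -90/13

left sensor world pos  = (3, 7); dL² = 13
right sensor world pos = (-1, 7); dR² = 13
sL = 90/13 = 90/13
sR = 90/13 = 90/13
mL = -1·sL + 1/2·sR = -45/13
mR = -1/2·sL + -1/2·sR = -90/13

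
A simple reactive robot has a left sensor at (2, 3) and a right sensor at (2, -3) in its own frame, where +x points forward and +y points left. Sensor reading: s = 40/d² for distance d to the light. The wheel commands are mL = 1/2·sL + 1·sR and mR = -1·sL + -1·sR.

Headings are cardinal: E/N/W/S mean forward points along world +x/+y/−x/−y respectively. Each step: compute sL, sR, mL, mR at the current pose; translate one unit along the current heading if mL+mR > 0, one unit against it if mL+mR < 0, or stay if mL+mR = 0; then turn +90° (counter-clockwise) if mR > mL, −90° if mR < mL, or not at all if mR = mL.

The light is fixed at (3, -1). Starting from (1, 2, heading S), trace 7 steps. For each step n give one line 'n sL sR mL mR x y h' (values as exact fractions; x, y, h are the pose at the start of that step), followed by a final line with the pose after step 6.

n=0: pose=(1,2,S); sL=20, sR=20/13; mL=150/13, mR=-280/13; mL+mR=-10 → advance -1; mR−mL=-430/13 → turn -1·90°
n=1: pose=(1,3,W); sL=40/17, sR=8/13; mL=396/221, mR=-656/221; mL+mR=-20/17 → advance -1; mR−mL=-1052/221 → turn -1·90°
n=2: pose=(2,3,N); sL=10/13, sR=1; mL=18/13, mR=-23/13; mL+mR=-5/13 → advance -1; mR−mL=-41/13 → turn -1·90°
n=3: pose=(2,2,E); sL=40/37, sR=40; mL=1500/37, mR=-1520/37; mL+mR=-20/37 → advance -1; mR−mL=-3020/37 → turn -1·90°
n=4: pose=(1,2,S); sL=20, sR=20/13; mL=150/13, mR=-280/13; mL+mR=-10 → advance -1; mR−mL=-430/13 → turn -1·90°
n=5: pose=(1,3,W); sL=40/17, sR=8/13; mL=396/221, mR=-656/221; mL+mR=-20/17 → advance -1; mR−mL=-1052/221 → turn -1·90°
n=6: pose=(2,3,N); sL=10/13, sR=1; mL=18/13, mR=-23/13; mL+mR=-5/13 → advance -1; mR−mL=-41/13 → turn -1·90°

0 20 20/13 150/13 -280/13 1 2 S
1 40/17 8/13 396/221 -656/221 1 3 W
2 10/13 1 18/13 -23/13 2 3 N
3 40/37 40 1500/37 -1520/37 2 2 E
4 20 20/13 150/13 -280/13 1 2 S
5 40/17 8/13 396/221 -656/221 1 3 W
6 10/13 1 18/13 -23/13 2 3 N
final 2 2 E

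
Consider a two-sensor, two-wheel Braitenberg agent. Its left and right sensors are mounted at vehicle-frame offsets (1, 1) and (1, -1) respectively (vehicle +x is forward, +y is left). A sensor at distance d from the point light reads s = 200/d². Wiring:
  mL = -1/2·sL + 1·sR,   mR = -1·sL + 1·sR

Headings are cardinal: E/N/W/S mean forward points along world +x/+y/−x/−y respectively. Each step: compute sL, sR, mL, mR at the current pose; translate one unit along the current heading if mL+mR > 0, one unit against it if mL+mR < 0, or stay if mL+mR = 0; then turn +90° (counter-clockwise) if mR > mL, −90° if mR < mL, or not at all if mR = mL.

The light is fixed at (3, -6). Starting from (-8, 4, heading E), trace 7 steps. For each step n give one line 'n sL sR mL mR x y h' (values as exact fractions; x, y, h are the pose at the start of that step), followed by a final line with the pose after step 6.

0 200/221 200/181 26100/40001 8000/40001 -8 4 E
1 100/81 100/101 3050/8181 -2000/8181 -7 4 S
2 40/37 200/221 2980/8177 -1440/8177 -7 3 W
3 50/61 1 36/61 11/61 -8 3 N
4 200/221 200/181 26100/40001 8000/40001 -8 4 E
5 100/81 100/101 3050/8181 -2000/8181 -7 4 S
6 40/37 200/221 2980/8177 -1440/8177 -7 3 W
final -8 3 N

n=0: pose=(-8,4,E); sL=200/221, sR=200/181; mL=26100/40001, mR=8000/40001; mL+mR=34100/40001 → advance +1; mR−mL=-100/221 → turn -1·90°
n=1: pose=(-7,4,S); sL=100/81, sR=100/101; mL=3050/8181, mR=-2000/8181; mL+mR=350/2727 → advance +1; mR−mL=-50/81 → turn -1·90°
n=2: pose=(-7,3,W); sL=40/37, sR=200/221; mL=2980/8177, mR=-1440/8177; mL+mR=1540/8177 → advance +1; mR−mL=-20/37 → turn -1·90°
n=3: pose=(-8,3,N); sL=50/61, sR=1; mL=36/61, mR=11/61; mL+mR=47/61 → advance +1; mR−mL=-25/61 → turn -1·90°
n=4: pose=(-8,4,E); sL=200/221, sR=200/181; mL=26100/40001, mR=8000/40001; mL+mR=34100/40001 → advance +1; mR−mL=-100/221 → turn -1·90°
n=5: pose=(-7,4,S); sL=100/81, sR=100/101; mL=3050/8181, mR=-2000/8181; mL+mR=350/2727 → advance +1; mR−mL=-50/81 → turn -1·90°
n=6: pose=(-7,3,W); sL=40/37, sR=200/221; mL=2980/8177, mR=-1440/8177; mL+mR=1540/8177 → advance +1; mR−mL=-20/37 → turn -1·90°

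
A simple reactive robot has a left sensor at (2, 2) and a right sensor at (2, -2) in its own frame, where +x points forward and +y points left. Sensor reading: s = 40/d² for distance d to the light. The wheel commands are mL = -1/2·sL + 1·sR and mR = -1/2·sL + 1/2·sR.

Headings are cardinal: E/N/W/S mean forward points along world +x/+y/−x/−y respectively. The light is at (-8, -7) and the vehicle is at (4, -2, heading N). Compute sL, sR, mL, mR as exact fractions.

40/149 8/49 212/7301 -384/7301

left sensor world pos  = (2, 0); dL² = 149
right sensor world pos = (6, 0); dR² = 245
sL = 40/149 = 40/149
sR = 40/245 = 8/49
mL = -1/2·sL + 1·sR = 212/7301
mR = -1/2·sL + 1/2·sR = -384/7301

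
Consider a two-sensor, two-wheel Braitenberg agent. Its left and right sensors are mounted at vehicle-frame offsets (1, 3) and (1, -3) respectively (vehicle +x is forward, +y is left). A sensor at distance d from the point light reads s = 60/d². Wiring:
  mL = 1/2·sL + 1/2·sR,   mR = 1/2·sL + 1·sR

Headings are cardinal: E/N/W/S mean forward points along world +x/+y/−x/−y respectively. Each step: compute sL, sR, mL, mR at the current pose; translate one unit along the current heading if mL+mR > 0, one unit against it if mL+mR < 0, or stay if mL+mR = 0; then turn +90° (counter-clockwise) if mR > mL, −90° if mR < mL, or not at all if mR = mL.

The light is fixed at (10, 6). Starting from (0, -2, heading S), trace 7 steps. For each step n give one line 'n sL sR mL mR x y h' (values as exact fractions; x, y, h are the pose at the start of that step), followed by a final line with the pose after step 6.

n=0: pose=(0,-2,S); sL=6/13, sR=6/25; mL=114/325, mR=153/325; mL+mR=267/325 → advance +1; mR−mL=3/25 → turn +1·90°
n=1: pose=(0,-3,E); sL=20/39, sR=4/15; mL=76/195, mR=34/65; mL+mR=178/195 → advance +1; mR−mL=2/15 → turn +1·90°
n=2: pose=(1,-3,N); sL=15/52, sR=3/5; mL=231/520, mR=387/520; mL+mR=309/260 → advance +1; mR−mL=3/10 → turn +1·90°
n=3: pose=(1,-2,W); sL=60/221, sR=12/25; mL=2076/5525, mR=3402/5525; mL+mR=5478/5525 → advance +1; mR−mL=6/25 → turn +1·90°
n=4: pose=(0,-2,S); sL=6/13, sR=6/25; mL=114/325, mR=153/325; mL+mR=267/325 → advance +1; mR−mL=3/25 → turn +1·90°
n=5: pose=(0,-3,E); sL=20/39, sR=4/15; mL=76/195, mR=34/65; mL+mR=178/195 → advance +1; mR−mL=2/15 → turn +1·90°
n=6: pose=(1,-3,N); sL=15/52, sR=3/5; mL=231/520, mR=387/520; mL+mR=309/260 → advance +1; mR−mL=3/10 → turn +1·90°

0 6/13 6/25 114/325 153/325 0 -2 S
1 20/39 4/15 76/195 34/65 0 -3 E
2 15/52 3/5 231/520 387/520 1 -3 N
3 60/221 12/25 2076/5525 3402/5525 1 -2 W
4 6/13 6/25 114/325 153/325 0 -2 S
5 20/39 4/15 76/195 34/65 0 -3 E
6 15/52 3/5 231/520 387/520 1 -3 N
final 1 -2 W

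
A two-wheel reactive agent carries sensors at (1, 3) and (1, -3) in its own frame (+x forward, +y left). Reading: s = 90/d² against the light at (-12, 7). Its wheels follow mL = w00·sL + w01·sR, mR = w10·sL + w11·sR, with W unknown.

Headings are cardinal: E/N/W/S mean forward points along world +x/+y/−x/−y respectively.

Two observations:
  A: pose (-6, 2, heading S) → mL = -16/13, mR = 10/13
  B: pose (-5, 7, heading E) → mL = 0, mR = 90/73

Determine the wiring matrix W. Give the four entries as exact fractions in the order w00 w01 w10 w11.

obs A: pose=(-6,2,S) → sL=10/13, sR=2, mL=-16/13, mR=10/13
obs B: pose=(-5,7,E) → sL=90/73, sR=90/73, mL=0, mR=90/73
sensor matrix S = [[10/13, 2], [90/73, 90/73]]; det S = -1440/949
solve [mL_A; mL_B] = S·[w00; w01] and [mR_A; mR_B] = S·[w10; w11]:
  w00 = 1, w01 = -1, w10 = 1, w11 = 0

1 -1 1 0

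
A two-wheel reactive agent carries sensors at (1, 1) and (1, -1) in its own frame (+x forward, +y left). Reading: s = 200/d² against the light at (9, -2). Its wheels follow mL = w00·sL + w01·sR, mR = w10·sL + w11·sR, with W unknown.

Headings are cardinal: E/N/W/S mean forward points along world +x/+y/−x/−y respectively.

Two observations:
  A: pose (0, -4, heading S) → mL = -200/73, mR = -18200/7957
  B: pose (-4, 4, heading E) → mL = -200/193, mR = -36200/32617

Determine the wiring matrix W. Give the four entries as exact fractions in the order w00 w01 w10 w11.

-1 0 -1/2 -1/2

obs A: pose=(0,-4,S) → sL=200/73, sR=200/109, mL=-200/73, mR=-18200/7957
obs B: pose=(-4,4,E) → sL=200/193, sR=200/169, mL=-200/193, mR=-36200/32617
sensor matrix S = [[200/73, 200/109], [200/193, 200/169]]; det S = 348000000/259533469
solve [mL_A; mL_B] = S·[w00; w01] and [mR_A; mR_B] = S·[w10; w11]:
  w00 = -1, w01 = 0, w10 = -1/2, w11 = -1/2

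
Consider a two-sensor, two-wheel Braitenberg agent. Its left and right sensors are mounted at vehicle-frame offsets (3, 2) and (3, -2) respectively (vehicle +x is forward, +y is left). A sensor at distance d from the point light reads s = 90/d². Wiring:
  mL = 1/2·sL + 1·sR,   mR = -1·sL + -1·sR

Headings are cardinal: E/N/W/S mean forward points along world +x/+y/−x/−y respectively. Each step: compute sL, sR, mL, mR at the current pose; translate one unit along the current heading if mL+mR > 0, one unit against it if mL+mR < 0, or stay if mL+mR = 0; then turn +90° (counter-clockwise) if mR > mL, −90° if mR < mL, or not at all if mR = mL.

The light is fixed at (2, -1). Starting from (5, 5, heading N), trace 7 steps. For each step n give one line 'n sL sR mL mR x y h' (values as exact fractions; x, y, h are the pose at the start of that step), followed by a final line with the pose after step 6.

0 45/41 45/53 6075/4346 -4230/2173 5 5 N
1 18/17 2 43/17 -52/17 5 4 E
2 9/2 45/2 99/4 -27 4 4 S
3 90/17 18/13 891/221 -1476/221 4 5 W
4 45/41 45/53 6075/4346 -4230/2173 5 5 N
5 18/17 2 43/17 -52/17 5 4 E
6 9/2 45/2 99/4 -27 4 4 S
final 4 5 W

n=0: pose=(5,5,N); sL=45/41, sR=45/53; mL=6075/4346, mR=-4230/2173; mL+mR=-45/82 → advance -1; mR−mL=-14535/4346 → turn -1·90°
n=1: pose=(5,4,E); sL=18/17, sR=2; mL=43/17, mR=-52/17; mL+mR=-9/17 → advance -1; mR−mL=-95/17 → turn -1·90°
n=2: pose=(4,4,S); sL=9/2, sR=45/2; mL=99/4, mR=-27; mL+mR=-9/4 → advance -1; mR−mL=-207/4 → turn -1·90°
n=3: pose=(4,5,W); sL=90/17, sR=18/13; mL=891/221, mR=-1476/221; mL+mR=-45/17 → advance -1; mR−mL=-2367/221 → turn -1·90°
n=4: pose=(5,5,N); sL=45/41, sR=45/53; mL=6075/4346, mR=-4230/2173; mL+mR=-45/82 → advance -1; mR−mL=-14535/4346 → turn -1·90°
n=5: pose=(5,4,E); sL=18/17, sR=2; mL=43/17, mR=-52/17; mL+mR=-9/17 → advance -1; mR−mL=-95/17 → turn -1·90°
n=6: pose=(4,4,S); sL=9/2, sR=45/2; mL=99/4, mR=-27; mL+mR=-9/4 → advance -1; mR−mL=-207/4 → turn -1·90°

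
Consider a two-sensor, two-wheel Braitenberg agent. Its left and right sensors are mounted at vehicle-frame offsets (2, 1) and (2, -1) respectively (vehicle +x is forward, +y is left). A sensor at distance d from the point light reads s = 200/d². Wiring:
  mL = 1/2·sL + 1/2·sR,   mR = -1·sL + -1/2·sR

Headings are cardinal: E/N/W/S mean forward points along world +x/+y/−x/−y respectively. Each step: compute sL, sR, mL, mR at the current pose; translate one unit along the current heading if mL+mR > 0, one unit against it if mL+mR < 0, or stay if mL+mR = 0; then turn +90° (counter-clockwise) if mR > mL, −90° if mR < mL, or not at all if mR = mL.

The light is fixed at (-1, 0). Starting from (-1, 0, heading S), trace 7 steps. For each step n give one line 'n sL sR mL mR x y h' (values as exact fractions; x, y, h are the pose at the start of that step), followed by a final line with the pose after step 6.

n=0: pose=(-1,0,S); sL=40, sR=40; mL=40, mR=-60; mL+mR=-20 → advance -1; mR−mL=-100 → turn -1·90°
n=1: pose=(-1,1,W); sL=50, sR=25; mL=75/2, mR=-125/2; mL+mR=-25 → advance -1; mR−mL=-100 → turn -1·90°
n=2: pose=(0,1,N); sL=200/9, sR=200/13; mL=2200/117, mR=-3500/117; mL+mR=-100/9 → advance -1; mR−mL=-1900/39 → turn -1·90°
n=3: pose=(0,0,E); sL=20, sR=20; mL=20, mR=-30; mL+mR=-10 → advance -1; mR−mL=-50 → turn -1·90°
n=4: pose=(-1,0,S); sL=40, sR=40; mL=40, mR=-60; mL+mR=-20 → advance -1; mR−mL=-100 → turn -1·90°
n=5: pose=(-1,1,W); sL=50, sR=25; mL=75/2, mR=-125/2; mL+mR=-25 → advance -1; mR−mL=-100 → turn -1·90°
n=6: pose=(0,1,N); sL=200/9, sR=200/13; mL=2200/117, mR=-3500/117; mL+mR=-100/9 → advance -1; mR−mL=-1900/39 → turn -1·90°

0 40 40 40 -60 -1 0 S
1 50 25 75/2 -125/2 -1 1 W
2 200/9 200/13 2200/117 -3500/117 0 1 N
3 20 20 20 -30 0 0 E
4 40 40 40 -60 -1 0 S
5 50 25 75/2 -125/2 -1 1 W
6 200/9 200/13 2200/117 -3500/117 0 1 N
final 0 0 E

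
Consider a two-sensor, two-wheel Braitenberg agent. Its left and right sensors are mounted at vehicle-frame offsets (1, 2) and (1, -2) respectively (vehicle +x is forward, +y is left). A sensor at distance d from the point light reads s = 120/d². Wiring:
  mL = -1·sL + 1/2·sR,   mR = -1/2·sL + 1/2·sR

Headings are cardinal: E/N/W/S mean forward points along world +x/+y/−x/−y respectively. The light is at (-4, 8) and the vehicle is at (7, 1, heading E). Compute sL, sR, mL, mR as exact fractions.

left sensor world pos  = (8, 3); dL² = 169
right sensor world pos = (8, -1); dR² = 225
sL = 120/169 = 120/169
sR = 120/225 = 8/15
mL = -1·sL + 1/2·sR = -1124/2535
mR = -1/2·sL + 1/2·sR = -224/2535

120/169 8/15 -1124/2535 -224/2535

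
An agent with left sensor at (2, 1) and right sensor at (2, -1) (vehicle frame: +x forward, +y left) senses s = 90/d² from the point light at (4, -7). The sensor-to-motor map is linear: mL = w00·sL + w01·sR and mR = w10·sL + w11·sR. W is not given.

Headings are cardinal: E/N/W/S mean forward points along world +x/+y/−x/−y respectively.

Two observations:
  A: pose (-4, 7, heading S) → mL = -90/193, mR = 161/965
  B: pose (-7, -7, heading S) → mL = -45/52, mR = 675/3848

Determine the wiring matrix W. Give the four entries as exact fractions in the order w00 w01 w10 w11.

-1 0 -1/2 1

obs A: pose=(-4,7,S) → sL=90/193, sR=2/5, mL=-90/193, mR=161/965
obs B: pose=(-7,-7,S) → sL=45/52, sR=45/74, mL=-45/52, mR=675/3848
sensor matrix S = [[90/193, 2/5], [45/52, 45/74]]; det S = -11619/185666
solve [mL_A; mL_B] = S·[w00; w01] and [mR_A; mR_B] = S·[w10; w11]:
  w00 = -1, w01 = 0, w10 = -1/2, w11 = 1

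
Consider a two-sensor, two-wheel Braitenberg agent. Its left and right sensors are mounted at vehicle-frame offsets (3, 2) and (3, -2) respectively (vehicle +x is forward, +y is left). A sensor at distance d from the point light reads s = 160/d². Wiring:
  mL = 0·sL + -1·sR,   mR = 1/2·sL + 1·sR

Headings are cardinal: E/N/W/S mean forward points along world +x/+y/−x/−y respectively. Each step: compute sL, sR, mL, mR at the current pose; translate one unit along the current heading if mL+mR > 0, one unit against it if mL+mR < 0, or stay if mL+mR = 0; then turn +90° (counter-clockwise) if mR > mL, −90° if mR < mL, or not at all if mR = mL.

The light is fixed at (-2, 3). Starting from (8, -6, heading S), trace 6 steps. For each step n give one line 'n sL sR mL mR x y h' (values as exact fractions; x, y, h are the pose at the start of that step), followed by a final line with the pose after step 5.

n=0: pose=(8,-6,S); sL=5/9, sR=10/13; mL=-10/13, mR=245/234; mL+mR=5/18 → advance +1; mR−mL=425/234 → turn +1·90°
n=1: pose=(8,-7,E); sL=160/233, sR=160/313; mL=-160/313, mR=62320/72929; mL+mR=80/233 → advance +1; mR−mL=99600/72929 → turn +1·90°
n=2: pose=(9,-7,N); sL=16/13, sR=80/109; mL=-80/109, mR=1912/1417; mL+mR=8/13 → advance +1; mR−mL=2952/1417 → turn +1·90°
n=3: pose=(9,-6,W); sL=32/37, sR=160/113; mL=-160/113, mR=7728/4181; mL+mR=16/37 → advance +1; mR−mL=13648/4181 → turn +1·90°
n=4: pose=(8,-6,S); sL=5/9, sR=10/13; mL=-10/13, mR=245/234; mL+mR=5/18 → advance +1; mR−mL=425/234 → turn +1·90°
n=5: pose=(8,-7,E); sL=160/233, sR=160/313; mL=-160/313, mR=62320/72929; mL+mR=80/233 → advance +1; mR−mL=99600/72929 → turn +1·90°

0 5/9 10/13 -10/13 245/234 8 -6 S
1 160/233 160/313 -160/313 62320/72929 8 -7 E
2 16/13 80/109 -80/109 1912/1417 9 -7 N
3 32/37 160/113 -160/113 7728/4181 9 -6 W
4 5/9 10/13 -10/13 245/234 8 -6 S
5 160/233 160/313 -160/313 62320/72929 8 -7 E
final 9 -7 N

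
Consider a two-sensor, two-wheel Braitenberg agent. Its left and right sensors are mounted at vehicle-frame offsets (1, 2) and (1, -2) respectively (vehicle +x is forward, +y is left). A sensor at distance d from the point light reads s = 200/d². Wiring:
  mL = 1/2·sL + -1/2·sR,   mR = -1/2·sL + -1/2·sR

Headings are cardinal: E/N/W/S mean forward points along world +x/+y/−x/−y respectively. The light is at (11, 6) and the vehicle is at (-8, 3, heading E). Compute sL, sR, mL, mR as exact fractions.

8/13 200/349 96/4537 -2696/4537

left sensor world pos  = (-7, 5); dL² = 325
right sensor world pos = (-7, 1); dR² = 349
sL = 200/325 = 8/13
sR = 200/349 = 200/349
mL = 1/2·sL + -1/2·sR = 96/4537
mR = -1/2·sL + -1/2·sR = -2696/4537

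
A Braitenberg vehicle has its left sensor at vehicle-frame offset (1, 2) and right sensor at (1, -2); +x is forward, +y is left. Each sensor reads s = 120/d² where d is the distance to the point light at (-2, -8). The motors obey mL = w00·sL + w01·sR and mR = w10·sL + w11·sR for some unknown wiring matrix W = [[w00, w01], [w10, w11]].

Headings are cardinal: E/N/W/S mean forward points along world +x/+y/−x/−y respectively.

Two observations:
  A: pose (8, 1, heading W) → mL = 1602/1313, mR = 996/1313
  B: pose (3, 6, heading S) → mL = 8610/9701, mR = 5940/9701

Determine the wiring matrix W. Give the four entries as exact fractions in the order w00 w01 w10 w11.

obs A: pose=(8,1,W) → sL=12/13, sR=60/101, mL=1602/1313, mR=996/1313
obs B: pose=(3,6,S) → sL=60/109, sR=60/89, mL=8610/9701, mR=5940/9701
sensor matrix S = [[12/13, 60/101], [60/109, 60/89]]; det S = 3761280/12737413
solve [mL_A; mL_B] = S·[w00; w01] and [mR_A; mR_B] = S·[w10; w11]:
  w00 = 1, w01 = 1/2, w10 = 1/2, w11 = 1/2

1 1/2 1/2 1/2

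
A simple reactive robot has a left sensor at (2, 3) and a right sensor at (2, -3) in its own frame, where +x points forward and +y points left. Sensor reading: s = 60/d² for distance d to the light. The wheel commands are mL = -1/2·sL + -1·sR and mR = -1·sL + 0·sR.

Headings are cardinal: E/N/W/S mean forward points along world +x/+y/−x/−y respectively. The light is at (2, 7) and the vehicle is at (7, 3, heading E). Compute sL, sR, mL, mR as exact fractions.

6/5 30/49 -297/245 -6/5

left sensor world pos  = (9, 6); dL² = 50
right sensor world pos = (9, 0); dR² = 98
sL = 60/50 = 6/5
sR = 60/98 = 30/49
mL = -1/2·sL + -1·sR = -297/245
mR = -1·sL + 0·sR = -6/5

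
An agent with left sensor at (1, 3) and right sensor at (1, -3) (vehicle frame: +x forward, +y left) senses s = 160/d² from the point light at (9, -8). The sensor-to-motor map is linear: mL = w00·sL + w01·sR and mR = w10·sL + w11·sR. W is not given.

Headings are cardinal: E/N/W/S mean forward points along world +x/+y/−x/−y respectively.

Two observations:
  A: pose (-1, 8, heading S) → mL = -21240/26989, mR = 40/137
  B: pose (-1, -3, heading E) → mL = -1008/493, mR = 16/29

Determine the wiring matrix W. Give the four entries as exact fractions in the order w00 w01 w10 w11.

obs A: pose=(-1,8,S) → sL=80/137, sR=80/197, mL=-21240/26989, mR=40/137
obs B: pose=(-1,-3,E) → sL=32/29, sR=32/17, mL=-1008/493, mR=16/29
sensor matrix S = [[80/137, 80/197], [32/29, 32/17]]; det S = 8663040/13305577
solve [mL_A; mL_B] = S·[w00; w01] and [mR_A; mR_B] = S·[w10; w11]:
  w00 = -1, w01 = -1/2, w10 = 1/2, w11 = 0

-1 -1/2 1/2 0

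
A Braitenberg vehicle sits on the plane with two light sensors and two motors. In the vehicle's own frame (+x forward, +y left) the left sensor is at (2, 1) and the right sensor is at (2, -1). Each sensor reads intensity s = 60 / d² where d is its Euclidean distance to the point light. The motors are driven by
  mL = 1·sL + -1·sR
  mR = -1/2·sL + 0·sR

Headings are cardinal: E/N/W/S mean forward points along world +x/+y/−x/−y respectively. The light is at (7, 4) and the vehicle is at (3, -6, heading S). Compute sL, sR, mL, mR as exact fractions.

20/51 60/169 320/8619 -10/51

left sensor world pos  = (4, -8); dL² = 153
right sensor world pos = (2, -8); dR² = 169
sL = 60/153 = 20/51
sR = 60/169 = 60/169
mL = 1·sL + -1·sR = 320/8619
mR = -1/2·sL + 0·sR = -10/51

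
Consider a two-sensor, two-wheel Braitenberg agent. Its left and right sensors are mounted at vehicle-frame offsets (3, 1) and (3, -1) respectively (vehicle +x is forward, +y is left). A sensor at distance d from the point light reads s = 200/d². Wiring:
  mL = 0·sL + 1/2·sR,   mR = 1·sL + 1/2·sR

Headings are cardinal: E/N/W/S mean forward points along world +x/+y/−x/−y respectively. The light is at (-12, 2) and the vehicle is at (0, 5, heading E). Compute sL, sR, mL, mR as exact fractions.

200/241 200/229 100/229 69900/55189

left sensor world pos  = (3, 6); dL² = 241
right sensor world pos = (3, 4); dR² = 229
sL = 200/241 = 200/241
sR = 200/229 = 200/229
mL = 0·sL + 1/2·sR = 100/229
mR = 1·sL + 1/2·sR = 69900/55189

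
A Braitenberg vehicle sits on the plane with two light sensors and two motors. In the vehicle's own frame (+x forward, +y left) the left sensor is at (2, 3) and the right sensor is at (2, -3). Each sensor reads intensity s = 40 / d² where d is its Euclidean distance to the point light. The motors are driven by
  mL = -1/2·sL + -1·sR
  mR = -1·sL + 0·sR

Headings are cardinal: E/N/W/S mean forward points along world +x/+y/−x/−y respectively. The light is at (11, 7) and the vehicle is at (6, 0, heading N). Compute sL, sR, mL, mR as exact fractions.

40/89 40/29 -4140/2581 -40/89

left sensor world pos  = (3, 2); dL² = 89
right sensor world pos = (9, 2); dR² = 29
sL = 40/89 = 40/89
sR = 40/29 = 40/29
mL = -1/2·sL + -1·sR = -4140/2581
mR = -1·sL + 0·sR = -40/89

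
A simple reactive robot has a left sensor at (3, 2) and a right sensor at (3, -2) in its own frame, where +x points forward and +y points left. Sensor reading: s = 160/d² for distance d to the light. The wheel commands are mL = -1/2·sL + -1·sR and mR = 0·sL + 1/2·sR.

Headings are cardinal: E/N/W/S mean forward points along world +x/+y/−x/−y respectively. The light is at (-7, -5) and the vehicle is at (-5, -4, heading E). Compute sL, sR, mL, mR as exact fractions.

80/17 80/13 -1880/221 40/13

left sensor world pos  = (-2, -2); dL² = 34
right sensor world pos = (-2, -6); dR² = 26
sL = 160/34 = 80/17
sR = 160/26 = 80/13
mL = -1/2·sL + -1·sR = -1880/221
mR = 0·sL + 1/2·sR = 40/13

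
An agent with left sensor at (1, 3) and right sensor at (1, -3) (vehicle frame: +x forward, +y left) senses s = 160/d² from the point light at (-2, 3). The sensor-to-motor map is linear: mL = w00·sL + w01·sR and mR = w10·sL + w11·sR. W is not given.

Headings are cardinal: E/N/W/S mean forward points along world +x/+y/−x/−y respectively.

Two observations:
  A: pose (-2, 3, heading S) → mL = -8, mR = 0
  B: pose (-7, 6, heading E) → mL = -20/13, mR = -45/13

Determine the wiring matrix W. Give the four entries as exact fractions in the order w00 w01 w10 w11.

obs A: pose=(-2,3,S) → sL=16, sR=16, mL=-8, mR=0
obs B: pose=(-7,6,E) → sL=40/13, sR=10, mL=-20/13, mR=-45/13
sensor matrix S = [[16, 16], [40/13, 10]]; det S = 1440/13
solve [mL_A; mL_B] = S·[w00; w01] and [mR_A; mR_B] = S·[w10; w11]:
  w00 = -1/2, w01 = 0, w10 = 1/2, w11 = -1/2

-1/2 0 1/2 -1/2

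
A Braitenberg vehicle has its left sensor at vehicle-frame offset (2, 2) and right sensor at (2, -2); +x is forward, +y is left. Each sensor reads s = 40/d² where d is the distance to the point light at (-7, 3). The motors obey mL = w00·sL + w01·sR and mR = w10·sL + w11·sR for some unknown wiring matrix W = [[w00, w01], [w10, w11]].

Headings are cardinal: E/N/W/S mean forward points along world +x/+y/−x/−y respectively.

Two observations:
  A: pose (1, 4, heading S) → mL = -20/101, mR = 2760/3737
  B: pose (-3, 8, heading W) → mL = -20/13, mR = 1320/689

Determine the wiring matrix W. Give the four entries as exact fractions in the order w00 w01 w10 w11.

obs A: pose=(1,4,S) → sL=40/101, sR=40/37, mL=-20/101, mR=2760/3737
obs B: pose=(-3,8,W) → sL=40/13, sR=40/53, mL=-20/13, mR=1320/689
sensor matrix S = [[40/101, 40/37], [40/13, 40/53]]; det S = -7795200/2574793
solve [mL_A; mL_B] = S·[w00; w01] and [mR_A; mR_B] = S·[w10; w11]:
  w00 = -1/2, w01 = 0, w10 = 1/2, w11 = 1/2

-1/2 0 1/2 1/2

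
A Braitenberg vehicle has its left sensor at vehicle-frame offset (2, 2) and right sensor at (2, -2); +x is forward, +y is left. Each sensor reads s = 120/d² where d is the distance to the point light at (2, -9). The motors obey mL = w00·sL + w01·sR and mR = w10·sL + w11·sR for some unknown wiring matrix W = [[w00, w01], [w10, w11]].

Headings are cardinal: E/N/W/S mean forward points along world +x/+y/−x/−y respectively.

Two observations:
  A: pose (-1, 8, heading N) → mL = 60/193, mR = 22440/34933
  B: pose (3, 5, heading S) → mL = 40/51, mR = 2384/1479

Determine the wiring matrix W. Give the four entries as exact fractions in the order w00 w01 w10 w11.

1 0 1 1

obs A: pose=(-1,8,N) → sL=60/193, sR=60/181, mL=60/193, mR=22440/34933
obs B: pose=(3,5,S) → sL=40/51, sR=24/29, mL=40/51, mR=2384/1479
sensor matrix S = [[60/193, 60/181], [40/51, 24/29]]; det S = -46720/17221969
solve [mL_A; mL_B] = S·[w00; w01] and [mR_A; mR_B] = S·[w10; w11]:
  w00 = 1, w01 = 0, w10 = 1, w11 = 1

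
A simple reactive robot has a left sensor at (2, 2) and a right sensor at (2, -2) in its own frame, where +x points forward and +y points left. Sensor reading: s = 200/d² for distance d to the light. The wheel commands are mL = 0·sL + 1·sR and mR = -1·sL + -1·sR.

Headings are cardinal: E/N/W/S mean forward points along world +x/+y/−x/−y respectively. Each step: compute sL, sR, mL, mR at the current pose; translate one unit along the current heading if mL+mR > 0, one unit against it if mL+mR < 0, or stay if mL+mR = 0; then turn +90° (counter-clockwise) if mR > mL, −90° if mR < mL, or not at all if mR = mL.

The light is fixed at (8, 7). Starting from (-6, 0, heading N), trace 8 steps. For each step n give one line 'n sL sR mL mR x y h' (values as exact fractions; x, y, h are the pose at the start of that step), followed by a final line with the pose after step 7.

n=0: pose=(-6,0,N); sL=200/281, sR=200/169; mL=200/169, mR=-90000/47489; mL+mR=-200/281 → advance -1; mR−mL=-146200/47489 → turn -1·90°
n=1: pose=(-6,-1,E); sL=10/9, sR=50/61; mL=50/61, mR=-1060/549; mL+mR=-10/9 → advance -1; mR−mL=-1510/549 → turn -1·90°
n=2: pose=(-7,-1,S); sL=200/269, sR=200/389; mL=200/389, mR=-131600/104641; mL+mR=-200/269 → advance -1; mR−mL=-185400/104641 → turn -1·90°
n=3: pose=(-7,0,W); sL=20/37, sR=100/157; mL=100/157, mR=-6840/5809; mL+mR=-20/37 → advance -1; mR−mL=-10540/5809 → turn -1·90°
n=4: pose=(-6,0,N); sL=200/281, sR=200/169; mL=200/169, mR=-90000/47489; mL+mR=-200/281 → advance -1; mR−mL=-146200/47489 → turn -1·90°
n=5: pose=(-6,-1,E); sL=10/9, sR=50/61; mL=50/61, mR=-1060/549; mL+mR=-10/9 → advance -1; mR−mL=-1510/549 → turn -1·90°
n=6: pose=(-7,-1,S); sL=200/269, sR=200/389; mL=200/389, mR=-131600/104641; mL+mR=-200/269 → advance -1; mR−mL=-185400/104641 → turn -1·90°
n=7: pose=(-7,0,W); sL=20/37, sR=100/157; mL=100/157, mR=-6840/5809; mL+mR=-20/37 → advance -1; mR−mL=-10540/5809 → turn -1·90°

0 200/281 200/169 200/169 -90000/47489 -6 0 N
1 10/9 50/61 50/61 -1060/549 -6 -1 E
2 200/269 200/389 200/389 -131600/104641 -7 -1 S
3 20/37 100/157 100/157 -6840/5809 -7 0 W
4 200/281 200/169 200/169 -90000/47489 -6 0 N
5 10/9 50/61 50/61 -1060/549 -6 -1 E
6 200/269 200/389 200/389 -131600/104641 -7 -1 S
7 20/37 100/157 100/157 -6840/5809 -7 0 W
final -6 0 N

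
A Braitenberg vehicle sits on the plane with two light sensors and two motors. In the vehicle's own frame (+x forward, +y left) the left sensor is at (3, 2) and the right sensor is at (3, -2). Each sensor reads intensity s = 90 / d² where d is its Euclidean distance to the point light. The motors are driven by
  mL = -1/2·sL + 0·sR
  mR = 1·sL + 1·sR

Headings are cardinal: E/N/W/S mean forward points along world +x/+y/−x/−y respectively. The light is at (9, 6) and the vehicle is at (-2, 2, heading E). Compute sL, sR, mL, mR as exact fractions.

left sensor world pos  = (1, 4); dL² = 68
right sensor world pos = (1, 0); dR² = 100
sL = 90/68 = 45/34
sR = 90/100 = 9/10
mL = -1/2·sL + 0·sR = -45/68
mR = 1·sL + 1·sR = 189/85

45/34 9/10 -45/68 189/85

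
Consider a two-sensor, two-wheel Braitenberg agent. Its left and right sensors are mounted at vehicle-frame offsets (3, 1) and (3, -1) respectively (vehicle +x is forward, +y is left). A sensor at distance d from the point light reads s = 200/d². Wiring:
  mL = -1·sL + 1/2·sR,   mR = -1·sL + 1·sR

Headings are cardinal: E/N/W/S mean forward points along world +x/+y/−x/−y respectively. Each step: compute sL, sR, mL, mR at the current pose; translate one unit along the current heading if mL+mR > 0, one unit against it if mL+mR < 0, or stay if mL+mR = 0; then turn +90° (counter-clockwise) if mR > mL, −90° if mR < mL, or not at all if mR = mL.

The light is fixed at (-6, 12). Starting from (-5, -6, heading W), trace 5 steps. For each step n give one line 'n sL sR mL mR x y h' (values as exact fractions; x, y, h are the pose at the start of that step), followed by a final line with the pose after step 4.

n=0: pose=(-5,-6,W); sL=40/73, sR=200/293; mL=-4420/21389, mR=2880/21389; mL+mR=-1540/21389 → advance -1; mR−mL=100/293 → turn +1·90°
n=1: pose=(-4,-6,S); sL=4/9, sR=100/221; mL=-434/1989, mR=16/1989; mL+mR=-418/1989 → advance -1; mR−mL=50/221 → turn +1·90°
n=2: pose=(-4,-5,E); sL=200/281, sR=200/349; mL=-41700/98069, mR=-13600/98069; mL+mR=-55300/98069 → advance -1; mR−mL=100/349 → turn +1·90°
n=3: pose=(-5,-5,N); sL=50/49, sR=1; mL=-51/98, mR=-1/49; mL+mR=-53/98 → advance -1; mR−mL=1/2 → turn +1·90°
n=4: pose=(-5,-6,W); sL=40/73, sR=200/293; mL=-4420/21389, mR=2880/21389; mL+mR=-1540/21389 → advance -1; mR−mL=100/293 → turn +1·90°

0 40/73 200/293 -4420/21389 2880/21389 -5 -6 W
1 4/9 100/221 -434/1989 16/1989 -4 -6 S
2 200/281 200/349 -41700/98069 -13600/98069 -4 -5 E
3 50/49 1 -51/98 -1/49 -5 -5 N
4 40/73 200/293 -4420/21389 2880/21389 -5 -6 W
final -4 -6 S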